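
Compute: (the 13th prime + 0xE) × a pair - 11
Convert the 13th prime (prime index) → 41 (decimal)
Convert 0xE (hexadecimal) → 14 (decimal)
Convert a pair (colloquial) → 2 (decimal)
Expression in decimal: (41 + 14) × 2 - 11
Parentheses first: 41 + 14 = 55
Multiply: 55 × 2 = 110
Subtract: 110 - 11 = 99
99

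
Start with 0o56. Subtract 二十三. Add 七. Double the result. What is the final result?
Convert 0o56 (octal) → 5×8 + 6 = 46 (decimal)
Start: 46
Convert 二十三 (Chinese numeral) → 2×10 + 3 = 23 (decimal)
46 - 23 = 23
Convert 七 (Chinese numeral) → 7 (decimal)
23 + 7 = 30
30 × 2 = 60
60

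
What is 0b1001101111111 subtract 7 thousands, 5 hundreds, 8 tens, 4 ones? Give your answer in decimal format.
Convert 0b1001101111111 (binary) → 4096 + 512 + 256 + 64 + 32 + 16 + 8 + 4 + 2 + 1 = 4991 (decimal)
Convert 7 thousands, 5 hundreds, 8 tens, 4 ones (place-value notation) → 7×1000 + 5×100 + 8×10 + 4 = 7584 (decimal)
Compute 4991 - 7584 = -2593
-2593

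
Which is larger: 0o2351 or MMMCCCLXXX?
Convert 0o2351 (octal) → 2×512 + 3×64 + 5×8 + 1 = 1257 (decimal)
Convert MMMCCCLXXX (Roman numeral) → 1000 + 1000 + 1000 + 100 + 100 + 100 + 50 + 10 + 10 + 10 = 3380 (decimal)
Compare 1257 vs 3380: larger = 3380
3380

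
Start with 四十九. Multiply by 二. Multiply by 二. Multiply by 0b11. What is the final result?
Convert 四十九 (Chinese numeral) → 4×10 + 9 = 49 (decimal)
Start: 49
Convert 二 (Chinese numeral) → 2 (decimal)
49 × 2 = 98
Convert 二 (Chinese numeral) → 2 (decimal)
98 × 2 = 196
Convert 0b11 (binary) → 2 + 1 = 3 (decimal)
196 × 3 = 588
588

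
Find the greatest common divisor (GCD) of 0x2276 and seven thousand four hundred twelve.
Convert 0x2276 (hexadecimal) → 2×4096 + 2×256 + 7×16 + 6 = 8822 (decimal)
Convert seven thousand four hundred twelve (English words) → 7×1000 + 4×100 + 12 = 7412 (decimal)
Compute gcd(8822, 7412) = 2
2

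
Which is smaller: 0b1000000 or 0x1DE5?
Convert 0b1000000 (binary) → 64 (decimal)
Convert 0x1DE5 (hexadecimal) → 1×4096 + 13×256 + 14×16 + 5 = 7653 (decimal)
Compare 64 vs 7653: smaller = 64
64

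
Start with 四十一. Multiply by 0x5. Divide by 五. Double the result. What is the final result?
Convert 四十一 (Chinese numeral) → 4×10 + 1 = 41 (decimal)
Start: 41
Convert 0x5 (hexadecimal) → 5 (decimal)
41 × 5 = 205
Convert 五 (Chinese numeral) → 5 (decimal)
205 ÷ 5 = 41
41 × 2 = 82
82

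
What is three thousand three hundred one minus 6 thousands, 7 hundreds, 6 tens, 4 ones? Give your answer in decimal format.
Convert three thousand three hundred one (English words) → 3×1000 + 3×100 + 1 = 3301 (decimal)
Convert 6 thousands, 7 hundreds, 6 tens, 4 ones (place-value notation) → 6×1000 + 7×100 + 6×10 + 4 = 6764 (decimal)
Compute 3301 - 6764 = -3463
-3463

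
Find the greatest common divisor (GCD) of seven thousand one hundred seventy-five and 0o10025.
Convert seven thousand one hundred seventy-five (English words) → 7×1000 + 1×100 + 75 = 7175 (decimal)
Convert 0o10025 (octal) → 1×4096 + 2×8 + 5 = 4117 (decimal)
Compute gcd(7175, 4117) = 1
1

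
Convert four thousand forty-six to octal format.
Convert four thousand forty-six (English words) → 4×1000 + 46 = 4046 (decimal)
Convert 4046 (decimal) → 4046 = 7×512 + 7×64 + 1×8 + 6 → 0o7716 (octal)
0o7716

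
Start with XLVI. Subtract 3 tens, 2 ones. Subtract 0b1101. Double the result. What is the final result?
Convert XLVI (Roman numeral) → 40 + 5 + 1 = 46 (decimal)
Start: 46
Convert 3 tens, 2 ones (place-value notation) → 3×10 + 2 = 32 (decimal)
46 - 32 = 14
Convert 0b1101 (binary) → 8 + 4 + 1 = 13 (decimal)
14 - 13 = 1
1 × 2 = 2
2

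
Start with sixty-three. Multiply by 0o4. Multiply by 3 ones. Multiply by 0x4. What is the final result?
Convert sixty-three (English words) → 63 (decimal)
Start: 63
Convert 0o4 (octal) → 4 (decimal)
63 × 4 = 252
Convert 3 ones (place-value notation) → 3 (decimal)
252 × 3 = 756
Convert 0x4 (hexadecimal) → 4 (decimal)
756 × 4 = 3024
3024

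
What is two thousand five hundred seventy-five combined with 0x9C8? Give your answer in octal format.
Convert two thousand five hundred seventy-five (English words) → 2×1000 + 5×100 + 75 = 2575 (decimal)
Convert 0x9C8 (hexadecimal) → 9×256 + 12×16 + 8 = 2504 (decimal)
Compute 2575 + 2504 = 5079
Convert 5079 (decimal) → 5079 = 1×4096 + 1×512 + 7×64 + 2×8 + 7 → 0o11727 (octal)
0o11727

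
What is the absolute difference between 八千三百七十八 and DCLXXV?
Convert 八千三百七十八 (Chinese numeral) → 8×1000 + 3×100 + 7×10 + 8 = 8378 (decimal)
Convert DCLXXV (Roman numeral) → 500 + 100 + 50 + 10 + 10 + 5 = 675 (decimal)
Compute |8378 - 675| = 7703
7703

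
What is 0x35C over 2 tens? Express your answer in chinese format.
Convert 0x35C (hexadecimal) → 3×256 + 5×16 + 12 = 860 (decimal)
Convert 2 tens (place-value notation) → 2×10 = 20 (decimal)
Compute 860 ÷ 20 = 43
Convert 43 (decimal) → 43 = 4×10 + 3 → 四十三 (Chinese numeral)
四十三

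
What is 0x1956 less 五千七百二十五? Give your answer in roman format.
Convert 0x1956 (hexadecimal) → 1×4096 + 9×256 + 5×16 + 6 = 6486 (decimal)
Convert 五千七百二十五 (Chinese numeral) → 5×1000 + 7×100 + 2×10 + 5 = 5725 (decimal)
Compute 6486 - 5725 = 761
Convert 761 (decimal) → 761 = 500 + 100 + 100 + 50 + 10 + 1 → DCCLXI (Roman numeral)
DCCLXI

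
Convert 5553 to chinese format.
Convert 5553 (decimal) → 5553 = 5×1000 + 5×100 + 5×10 + 3 → 五千五百五十三 (Chinese numeral)
五千五百五十三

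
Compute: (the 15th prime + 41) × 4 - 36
Convert the 15th prime (prime index) → 47 (decimal)
Expression in decimal: (47 + 41) × 4 - 36
Parentheses first: 47 + 41 = 88
Multiply: 88 × 4 = 352
Subtract: 352 - 36 = 316
316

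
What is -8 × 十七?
Convert 十七 (Chinese numeral) → 1×10 + 7 = 17 (decimal)
Compute -8 × 17 = -136
-136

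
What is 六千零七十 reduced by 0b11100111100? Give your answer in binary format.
Convert 六千零七十 (Chinese numeral) → 6×1000 + 7×10 = 6070 (decimal)
Convert 0b11100111100 (binary) → 1024 + 512 + 256 + 32 + 16 + 8 + 4 = 1852 (decimal)
Compute 6070 - 1852 = 4218
Convert 4218 (decimal) → 4218 = 4096 + 64 + 32 + 16 + 8 + 2 → 0b1000001111010 (binary)
0b1000001111010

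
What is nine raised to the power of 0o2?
Convert nine (English words) → 9 (decimal)
Convert 0o2 (octal) → 2 (decimal)
Compute 9 ^ 2 = 81
81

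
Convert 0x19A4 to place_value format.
Convert 0x19A4 (hexadecimal) → 1×4096 + 9×256 + 10×16 + 4 = 6564 (decimal)
Convert 6564 (decimal) → 6564 = 6×1000 + 5×100 + 6×10 + 4 → 6 thousands, 5 hundreds, 6 tens, 4 ones (place-value notation)
6 thousands, 5 hundreds, 6 tens, 4 ones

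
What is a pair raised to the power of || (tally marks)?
Convert a pair (colloquial) → 2 (decimal)
Convert || (tally marks) → 2 (decimal)
Compute 2 ^ 2 = 4
4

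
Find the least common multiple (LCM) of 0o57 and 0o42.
Convert 0o57 (octal) → 5×8 + 7 = 47 (decimal)
Convert 0o42 (octal) → 4×8 + 2 = 34 (decimal)
Compute lcm(47, 34) = 1598
1598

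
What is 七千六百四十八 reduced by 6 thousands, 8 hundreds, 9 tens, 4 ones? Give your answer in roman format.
Convert 七千六百四十八 (Chinese numeral) → 7×1000 + 6×100 + 4×10 + 8 = 7648 (decimal)
Convert 6 thousands, 8 hundreds, 9 tens, 4 ones (place-value notation) → 6×1000 + 8×100 + 9×10 + 4 = 6894 (decimal)
Compute 7648 - 6894 = 754
Convert 754 (decimal) → 754 = 500 + 100 + 100 + 50 + 4 → DCCLIV (Roman numeral)
DCCLIV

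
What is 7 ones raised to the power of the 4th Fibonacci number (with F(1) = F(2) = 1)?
Convert 7 ones (place-value notation) → 7 (decimal)
Convert the 4th Fibonacci number (with F(1) = F(2) = 1) (Fibonacci index) → 1, 1, 2, 3 → 3 (decimal)
Compute 7 ^ 3 = 343
343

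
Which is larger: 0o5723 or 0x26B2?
Convert 0o5723 (octal) → 5×512 + 7×64 + 2×8 + 3 = 3027 (decimal)
Convert 0x26B2 (hexadecimal) → 2×4096 + 6×256 + 11×16 + 2 = 9906 (decimal)
Compare 3027 vs 9906: larger = 9906
9906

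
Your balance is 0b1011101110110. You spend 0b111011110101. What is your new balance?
Convert 0b1011101110110 (binary) → 4096 + 1024 + 512 + 256 + 64 + 32 + 16 + 4 + 2 = 6006 (decimal)
Convert 0b111011110101 (binary) → 2048 + 1024 + 512 + 128 + 64 + 32 + 16 + 4 + 1 = 3829 (decimal)
Compute 6006 - 3829 = 2177
2177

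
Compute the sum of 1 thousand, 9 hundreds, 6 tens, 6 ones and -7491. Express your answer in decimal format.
Convert 1 thousand, 9 hundreds, 6 tens, 6 ones (place-value notation) → 1×1000 + 9×100 + 6×10 + 6 = 1966 (decimal)
Compute 1966 + -7491 = -5525
-5525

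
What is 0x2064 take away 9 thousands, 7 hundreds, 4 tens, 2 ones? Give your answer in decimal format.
Convert 0x2064 (hexadecimal) → 2×4096 + 6×16 + 4 = 8292 (decimal)
Convert 9 thousands, 7 hundreds, 4 tens, 2 ones (place-value notation) → 9×1000 + 7×100 + 4×10 + 2 = 9742 (decimal)
Compute 8292 - 9742 = -1450
-1450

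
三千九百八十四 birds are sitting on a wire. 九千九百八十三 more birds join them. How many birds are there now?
Convert 三千九百八十四 (Chinese numeral) → 3×1000 + 9×100 + 8×10 + 4 = 3984 (decimal)
Convert 九千九百八十三 (Chinese numeral) → 9×1000 + 9×100 + 8×10 + 3 = 9983 (decimal)
Compute 3984 + 9983 = 13967
13967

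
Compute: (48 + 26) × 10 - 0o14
Convert 0o14 (octal) → 1×8 + 4 = 12 (decimal)
Expression in decimal: (48 + 26) × 10 - 12
Parentheses first: 48 + 26 = 74
Multiply: 74 × 10 = 740
Subtract: 740 - 12 = 728
728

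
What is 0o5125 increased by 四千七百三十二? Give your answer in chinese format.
Convert 0o5125 (octal) → 5×512 + 1×64 + 2×8 + 5 = 2645 (decimal)
Convert 四千七百三十二 (Chinese numeral) → 4×1000 + 7×100 + 3×10 + 2 = 4732 (decimal)
Compute 2645 + 4732 = 7377
Convert 7377 (decimal) → 7377 = 7×1000 + 3×100 + 7×10 + 7 → 七千三百七十七 (Chinese numeral)
七千三百七十七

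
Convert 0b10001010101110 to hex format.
Convert 0b10001010101110 (binary) → 8192 + 512 + 128 + 32 + 8 + 4 + 2 = 8878 (decimal)
Convert 8878 (decimal) → 8878 = 2×4096 + 2×256 + 10×16 + 14 → 0x22AE (hexadecimal)
0x22AE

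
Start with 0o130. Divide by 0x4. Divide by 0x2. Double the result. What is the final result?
Convert 0o130 (octal) → 1×64 + 3×8 = 88 (decimal)
Start: 88
Convert 0x4 (hexadecimal) → 4 (decimal)
88 ÷ 4 = 22
Convert 0x2 (hexadecimal) → 2 (decimal)
22 ÷ 2 = 11
11 × 2 = 22
22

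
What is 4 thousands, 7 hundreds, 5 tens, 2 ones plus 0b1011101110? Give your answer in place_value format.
Convert 4 thousands, 7 hundreds, 5 tens, 2 ones (place-value notation) → 4×1000 + 7×100 + 5×10 + 2 = 4752 (decimal)
Convert 0b1011101110 (binary) → 512 + 128 + 64 + 32 + 8 + 4 + 2 = 750 (decimal)
Compute 4752 + 750 = 5502
Convert 5502 (decimal) → 5502 = 5×1000 + 5×100 + 2 → 5 thousands, 5 hundreds, 2 ones (place-value notation)
5 thousands, 5 hundreds, 2 ones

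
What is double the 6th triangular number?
The 6th triangular number = 6×7/2 = 21
Compute 21 × 2 = 42
42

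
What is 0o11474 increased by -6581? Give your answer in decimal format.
Convert 0o11474 (octal) → 1×4096 + 1×512 + 4×64 + 7×8 + 4 = 4924 (decimal)
Compute 4924 + -6581 = -1657
-1657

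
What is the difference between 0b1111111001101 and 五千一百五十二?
Convert 0b1111111001101 (binary) → 4096 + 2048 + 1024 + 512 + 256 + 128 + 64 + 8 + 4 + 1 = 8141 (decimal)
Convert 五千一百五十二 (Chinese numeral) → 5×1000 + 1×100 + 5×10 + 2 = 5152 (decimal)
Difference: |8141 - 5152| = 2989
2989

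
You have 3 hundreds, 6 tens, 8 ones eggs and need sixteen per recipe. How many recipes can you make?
Convert 3 hundreds, 6 tens, 8 ones (place-value notation) → 3×100 + 6×10 + 8 = 368 (decimal)
Convert sixteen (English words) → 16 (decimal)
Compute 368 ÷ 16 = 23
23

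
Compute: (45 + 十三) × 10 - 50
Convert 十三 (Chinese numeral) → 1×10 + 3 = 13 (decimal)
Expression in decimal: (45 + 13) × 10 - 50
Parentheses first: 45 + 13 = 58
Multiply: 58 × 10 = 580
Subtract: 580 - 50 = 530
530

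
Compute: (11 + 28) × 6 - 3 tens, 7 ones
Convert 3 tens, 7 ones (place-value notation) → 3×10 + 7 = 37 (decimal)
Expression in decimal: (11 + 28) × 6 - 37
Parentheses first: 11 + 28 = 39
Multiply: 39 × 6 = 234
Subtract: 234 - 37 = 197
197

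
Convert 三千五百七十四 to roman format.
Convert 三千五百七十四 (Chinese numeral) → 3×1000 + 5×100 + 7×10 + 4 = 3574 (decimal)
Convert 3574 (decimal) → 3574 = 1000 + 1000 + 1000 + 500 + 50 + 10 + 10 + 4 → MMMDLXXIV (Roman numeral)
MMMDLXXIV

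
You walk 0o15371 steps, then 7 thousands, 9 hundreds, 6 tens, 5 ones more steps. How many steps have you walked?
Convert 0o15371 (octal) → 1×4096 + 5×512 + 3×64 + 7×8 + 1 = 6905 (decimal)
Convert 7 thousands, 9 hundreds, 6 tens, 5 ones (place-value notation) → 7×1000 + 9×100 + 6×10 + 5 = 7965 (decimal)
Compute 6905 + 7965 = 14870
14870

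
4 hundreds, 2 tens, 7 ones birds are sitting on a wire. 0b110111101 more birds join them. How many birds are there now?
Convert 4 hundreds, 2 tens, 7 ones (place-value notation) → 4×100 + 2×10 + 7 = 427 (decimal)
Convert 0b110111101 (binary) → 256 + 128 + 32 + 16 + 8 + 4 + 1 = 445 (decimal)
Compute 427 + 445 = 872
872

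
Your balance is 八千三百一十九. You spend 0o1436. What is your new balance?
Convert 八千三百一十九 (Chinese numeral) → 8×1000 + 3×100 + 1×10 + 9 = 8319 (decimal)
Convert 0o1436 (octal) → 1×512 + 4×64 + 3×8 + 6 = 798 (decimal)
Compute 8319 - 798 = 7521
7521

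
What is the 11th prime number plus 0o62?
The 11th prime number = 31
Convert 0o62 (octal) → 6×8 + 2 = 50 (decimal)
Compute 31 + 50 = 81
81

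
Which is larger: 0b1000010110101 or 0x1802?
Convert 0b1000010110101 (binary) → 4096 + 128 + 32 + 16 + 4 + 1 = 4277 (decimal)
Convert 0x1802 (hexadecimal) → 1×4096 + 8×256 + 2 = 6146 (decimal)
Compare 4277 vs 6146: larger = 6146
6146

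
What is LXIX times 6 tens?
Convert LXIX (Roman numeral) → 50 + 10 + 9 = 69 (decimal)
Convert 6 tens (place-value notation) → 6×10 = 60 (decimal)
Compute 69 × 60 = 4140
4140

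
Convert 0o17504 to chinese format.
Convert 0o17504 (octal) → 1×4096 + 7×512 + 5×64 + 4 = 8004 (decimal)
Convert 8004 (decimal) → 8004 = 8×1000 + 4 → 八千零四 (Chinese numeral)
八千零四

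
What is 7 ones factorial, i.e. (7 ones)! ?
Convert 7 ones (place-value notation) → 7 (decimal)
Compute 7! = 5040
5040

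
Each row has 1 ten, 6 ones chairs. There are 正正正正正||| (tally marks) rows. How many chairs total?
Convert 1 ten, 6 ones (place-value notation) → 1×10 + 6 = 16 (decimal)
Convert 正正正正正||| (tally marks) → 5 + 5 + 5 + 5 + 5 + 3 = 28 (decimal)
Compute 16 × 28 = 448
448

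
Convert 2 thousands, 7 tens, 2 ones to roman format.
Convert 2 thousands, 7 tens, 2 ones (place-value notation) → 2×1000 + 7×10 + 2 = 2072 (decimal)
Convert 2072 (decimal) → 2072 = 1000 + 1000 + 50 + 10 + 10 + 1 + 1 → MMLXXII (Roman numeral)
MMLXXII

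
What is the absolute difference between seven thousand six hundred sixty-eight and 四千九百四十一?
Convert seven thousand six hundred sixty-eight (English words) → 7×1000 + 6×100 + 68 = 7668 (decimal)
Convert 四千九百四十一 (Chinese numeral) → 4×1000 + 9×100 + 4×10 + 1 = 4941 (decimal)
Compute |7668 - 4941| = 2727
2727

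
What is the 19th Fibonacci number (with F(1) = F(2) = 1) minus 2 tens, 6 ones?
The 19th Fibonacci number (with F(1) = F(2) = 1) = 4181
Convert 2 tens, 6 ones (place-value notation) → 2×10 + 6 = 26 (decimal)
Compute 4181 - 26 = 4155
4155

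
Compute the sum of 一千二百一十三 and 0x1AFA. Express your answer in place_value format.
Convert 一千二百一十三 (Chinese numeral) → 1×1000 + 2×100 + 1×10 + 3 = 1213 (decimal)
Convert 0x1AFA (hexadecimal) → 1×4096 + 10×256 + 15×16 + 10 = 6906 (decimal)
Compute 1213 + 6906 = 8119
Convert 8119 (decimal) → 8119 = 8×1000 + 1×100 + 1×10 + 9 → 8 thousands, 1 hundred, 1 ten, 9 ones (place-value notation)
8 thousands, 1 hundred, 1 ten, 9 ones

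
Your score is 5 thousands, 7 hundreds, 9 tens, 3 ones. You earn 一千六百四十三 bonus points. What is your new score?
Convert 5 thousands, 7 hundreds, 9 tens, 3 ones (place-value notation) → 5×1000 + 7×100 + 9×10 + 3 = 5793 (decimal)
Convert 一千六百四十三 (Chinese numeral) → 1×1000 + 6×100 + 4×10 + 3 = 1643 (decimal)
Compute 5793 + 1643 = 7436
7436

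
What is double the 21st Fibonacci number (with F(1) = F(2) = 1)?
The 21st Fibonacci number (with F(1) = F(2) = 1) = 10946
Compute 10946 × 2 = 21892
21892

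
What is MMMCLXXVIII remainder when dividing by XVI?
Convert MMMCLXXVIII (Roman numeral) → 1000 + 1000 + 1000 + 100 + 50 + 10 + 10 + 5 + 1 + 1 + 1 = 3178 (decimal)
Convert XVI (Roman numeral) → 10 + 5 + 1 = 16 (decimal)
Compute 3178 mod 16 = 10
10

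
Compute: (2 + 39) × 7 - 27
Parentheses first: 2 + 39 = 41
Multiply: 41 × 7 = 287
Subtract: 287 - 27 = 260
260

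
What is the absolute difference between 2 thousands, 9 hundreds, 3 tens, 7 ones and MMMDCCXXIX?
Convert 2 thousands, 9 hundreds, 3 tens, 7 ones (place-value notation) → 2×1000 + 9×100 + 3×10 + 7 = 2937 (decimal)
Convert MMMDCCXXIX (Roman numeral) → 1000 + 1000 + 1000 + 500 + 100 + 100 + 10 + 10 + 9 = 3729 (decimal)
Compute |2937 - 3729| = 792
792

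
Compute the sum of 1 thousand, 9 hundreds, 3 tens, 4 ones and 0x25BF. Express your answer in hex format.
Convert 1 thousand, 9 hundreds, 3 tens, 4 ones (place-value notation) → 1×1000 + 9×100 + 3×10 + 4 = 1934 (decimal)
Convert 0x25BF (hexadecimal) → 2×4096 + 5×256 + 11×16 + 15 = 9663 (decimal)
Compute 1934 + 9663 = 11597
Convert 11597 (decimal) → 11597 = 2×4096 + 13×256 + 4×16 + 13 → 0x2D4D (hexadecimal)
0x2D4D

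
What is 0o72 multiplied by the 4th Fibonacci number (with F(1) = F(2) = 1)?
Convert 0o72 (octal) → 7×8 + 2 = 58 (decimal)
Convert the 4th Fibonacci number (with F(1) = F(2) = 1) (Fibonacci index) → 1, 1, 2, 3 → 3 (decimal)
Compute 58 × 3 = 174
174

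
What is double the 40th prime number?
The 40th prime number = 173
Compute 173 × 2 = 346
346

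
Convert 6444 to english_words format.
Convert 6444 (decimal) → 6444 = 6×1000 + 4×100 + 44 → six thousand four hundred forty-four (English words)
six thousand four hundred forty-four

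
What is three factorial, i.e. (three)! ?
Convert three (English words) → 3 (decimal)
Compute 3! = 6
6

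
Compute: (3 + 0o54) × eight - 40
Convert 0o54 (octal) → 5×8 + 4 = 44 (decimal)
Convert eight (English words) → 8 (decimal)
Expression in decimal: (3 + 44) × 8 - 40
Parentheses first: 3 + 44 = 47
Multiply: 47 × 8 = 376
Subtract: 376 - 40 = 336
336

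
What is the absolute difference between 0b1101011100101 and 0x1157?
Convert 0b1101011100101 (binary) → 4096 + 2048 + 512 + 128 + 64 + 32 + 4 + 1 = 6885 (decimal)
Convert 0x1157 (hexadecimal) → 1×4096 + 1×256 + 5×16 + 7 = 4439 (decimal)
Compute |6885 - 4439| = 2446
2446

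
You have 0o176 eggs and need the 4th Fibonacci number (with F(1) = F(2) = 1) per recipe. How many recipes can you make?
Convert 0o176 (octal) → 1×64 + 7×8 + 6 = 126 (decimal)
Convert the 4th Fibonacci number (with F(1) = F(2) = 1) (Fibonacci index) → 1, 1, 2, 3 → 3 (decimal)
Compute 126 ÷ 3 = 42
42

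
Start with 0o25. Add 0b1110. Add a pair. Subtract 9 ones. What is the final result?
Convert 0o25 (octal) → 2×8 + 5 = 21 (decimal)
Start: 21
Convert 0b1110 (binary) → 8 + 4 + 2 = 14 (decimal)
21 + 14 = 35
Convert a pair (colloquial) → 2 (decimal)
35 + 2 = 37
Convert 9 ones (place-value notation) → 9 (decimal)
37 - 9 = 28
28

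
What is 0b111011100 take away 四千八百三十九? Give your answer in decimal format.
Convert 0b111011100 (binary) → 256 + 128 + 64 + 16 + 8 + 4 = 476 (decimal)
Convert 四千八百三十九 (Chinese numeral) → 4×1000 + 8×100 + 3×10 + 9 = 4839 (decimal)
Compute 476 - 4839 = -4363
-4363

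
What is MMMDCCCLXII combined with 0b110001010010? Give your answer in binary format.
Convert MMMDCCCLXII (Roman numeral) → 1000 + 1000 + 1000 + 500 + 100 + 100 + 100 + 50 + 10 + 1 + 1 = 3862 (decimal)
Convert 0b110001010010 (binary) → 2048 + 1024 + 64 + 16 + 2 = 3154 (decimal)
Compute 3862 + 3154 = 7016
Convert 7016 (decimal) → 7016 = 4096 + 2048 + 512 + 256 + 64 + 32 + 8 → 0b1101101101000 (binary)
0b1101101101000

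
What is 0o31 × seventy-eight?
Convert 0o31 (octal) → 3×8 + 1 = 25 (decimal)
Convert seventy-eight (English words) → 78 (decimal)
Compute 25 × 78 = 1950
1950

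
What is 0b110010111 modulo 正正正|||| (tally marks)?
Convert 0b110010111 (binary) → 256 + 128 + 16 + 4 + 2 + 1 = 407 (decimal)
Convert 正正正|||| (tally marks) → 5 + 5 + 5 + 4 = 19 (decimal)
Compute 407 mod 19 = 8
8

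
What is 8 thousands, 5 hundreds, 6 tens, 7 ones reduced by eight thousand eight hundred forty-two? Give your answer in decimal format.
Convert 8 thousands, 5 hundreds, 6 tens, 7 ones (place-value notation) → 8×1000 + 5×100 + 6×10 + 7 = 8567 (decimal)
Convert eight thousand eight hundred forty-two (English words) → 8×1000 + 8×100 + 42 = 8842 (decimal)
Compute 8567 - 8842 = -275
-275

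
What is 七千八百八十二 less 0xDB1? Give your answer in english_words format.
Convert 七千八百八十二 (Chinese numeral) → 7×1000 + 8×100 + 8×10 + 2 = 7882 (decimal)
Convert 0xDB1 (hexadecimal) → 13×256 + 11×16 + 1 = 3505 (decimal)
Compute 7882 - 3505 = 4377
Convert 4377 (decimal) → 4377 = 4×1000 + 3×100 + 77 → four thousand three hundred seventy-seven (English words)
four thousand three hundred seventy-seven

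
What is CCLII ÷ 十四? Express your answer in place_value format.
Convert CCLII (Roman numeral) → 100 + 100 + 50 + 1 + 1 = 252 (decimal)
Convert 十四 (Chinese numeral) → 1×10 + 4 = 14 (decimal)
Compute 252 ÷ 14 = 18
Convert 18 (decimal) → 18 = 1×10 + 8 → 1 ten, 8 ones (place-value notation)
1 ten, 8 ones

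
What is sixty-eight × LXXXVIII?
Convert sixty-eight (English words) → 68 (decimal)
Convert LXXXVIII (Roman numeral) → 50 + 10 + 10 + 10 + 5 + 1 + 1 + 1 = 88 (decimal)
Compute 68 × 88 = 5984
5984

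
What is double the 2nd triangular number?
The 2nd triangular number = 2×3/2 = 3
Compute 3 × 2 = 6
6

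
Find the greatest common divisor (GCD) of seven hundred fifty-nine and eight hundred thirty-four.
Convert seven hundred fifty-nine (English words) → 7×100 + 59 = 759 (decimal)
Convert eight hundred thirty-four (English words) → 8×100 + 34 = 834 (decimal)
Compute gcd(759, 834) = 3
3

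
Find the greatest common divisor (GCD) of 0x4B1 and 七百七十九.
Convert 0x4B1 (hexadecimal) → 4×256 + 11×16 + 1 = 1201 (decimal)
Convert 七百七十九 (Chinese numeral) → 7×100 + 7×10 + 9 = 779 (decimal)
Compute gcd(1201, 779) = 1
1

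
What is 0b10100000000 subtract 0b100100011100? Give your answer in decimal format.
Convert 0b10100000000 (binary) → 1024 + 256 = 1280 (decimal)
Convert 0b100100011100 (binary) → 2048 + 256 + 16 + 8 + 4 = 2332 (decimal)
Compute 1280 - 2332 = -1052
-1052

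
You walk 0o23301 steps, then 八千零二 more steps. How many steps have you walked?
Convert 0o23301 (octal) → 2×4096 + 3×512 + 3×64 + 1 = 9921 (decimal)
Convert 八千零二 (Chinese numeral) → 8×1000 + 2 = 8002 (decimal)
Compute 9921 + 8002 = 17923
17923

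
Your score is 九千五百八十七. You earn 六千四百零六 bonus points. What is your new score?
Convert 九千五百八十七 (Chinese numeral) → 9×1000 + 5×100 + 8×10 + 7 = 9587 (decimal)
Convert 六千四百零六 (Chinese numeral) → 6×1000 + 4×100 + 6 = 6406 (decimal)
Compute 9587 + 6406 = 15993
15993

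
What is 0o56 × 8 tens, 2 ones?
Convert 0o56 (octal) → 5×8 + 6 = 46 (decimal)
Convert 8 tens, 2 ones (place-value notation) → 8×10 + 2 = 82 (decimal)
Compute 46 × 82 = 3772
3772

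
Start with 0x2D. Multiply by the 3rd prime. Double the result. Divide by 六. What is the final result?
Convert 0x2D (hexadecimal) → 2×16 + 13 = 45 (decimal)
Start: 45
Convert the 3rd prime (prime index) → 5 (decimal)
45 × 5 = 225
225 × 2 = 450
Convert 六 (Chinese numeral) → 6 (decimal)
450 ÷ 6 = 75
75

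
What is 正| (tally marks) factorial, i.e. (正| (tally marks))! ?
Convert 正| (tally marks) → 5 + 1 = 6 (decimal)
Compute 6! = 720
720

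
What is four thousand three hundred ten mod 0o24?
Convert four thousand three hundred ten (English words) → 4×1000 + 3×100 + 10 = 4310 (decimal)
Convert 0o24 (octal) → 2×8 + 4 = 20 (decimal)
Compute 4310 mod 20 = 10
10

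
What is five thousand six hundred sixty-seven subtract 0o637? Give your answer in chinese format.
Convert five thousand six hundred sixty-seven (English words) → 5×1000 + 6×100 + 67 = 5667 (decimal)
Convert 0o637 (octal) → 6×64 + 3×8 + 7 = 415 (decimal)
Compute 5667 - 415 = 5252
Convert 5252 (decimal) → 5252 = 5×1000 + 2×100 + 5×10 + 2 → 五千二百五十二 (Chinese numeral)
五千二百五十二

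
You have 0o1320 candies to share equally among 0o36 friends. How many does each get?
Convert 0o1320 (octal) → 1×512 + 3×64 + 2×8 = 720 (decimal)
Convert 0o36 (octal) → 3×8 + 6 = 30 (decimal)
Compute 720 ÷ 30 = 24
24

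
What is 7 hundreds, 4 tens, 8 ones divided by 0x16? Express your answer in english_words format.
Convert 7 hundreds, 4 tens, 8 ones (place-value notation) → 7×100 + 4×10 + 8 = 748 (decimal)
Convert 0x16 (hexadecimal) → 1×16 + 6 = 22 (decimal)
Compute 748 ÷ 22 = 34
Convert 34 (decimal) → thirty-four (English words)
thirty-four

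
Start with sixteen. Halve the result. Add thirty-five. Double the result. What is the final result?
Convert sixteen (English words) → 16 (decimal)
Start: 16
16 ÷ 2 = 8
Convert thirty-five (English words) → 35 (decimal)
8 + 35 = 43
43 × 2 = 86
86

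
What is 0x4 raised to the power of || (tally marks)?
Convert 0x4 (hexadecimal) → 4 (decimal)
Convert || (tally marks) → 2 (decimal)
Compute 4 ^ 2 = 16
16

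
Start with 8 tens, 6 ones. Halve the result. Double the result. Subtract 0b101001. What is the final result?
Convert 8 tens, 6 ones (place-value notation) → 8×10 + 6 = 86 (decimal)
Start: 86
86 ÷ 2 = 43
43 × 2 = 86
Convert 0b101001 (binary) → 32 + 8 + 1 = 41 (decimal)
86 - 41 = 45
45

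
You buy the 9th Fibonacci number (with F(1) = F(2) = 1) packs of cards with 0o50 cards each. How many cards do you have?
Convert 0o50 (octal) → 5×8 = 40 (decimal)
Convert the 9th Fibonacci number (with F(1) = F(2) = 1) (Fibonacci index) → 1, 1, 2, 3, 5, 8, 13, 21, 34 → 34 (decimal)
Compute 40 × 34 = 1360
1360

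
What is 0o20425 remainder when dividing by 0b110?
Convert 0o20425 (octal) → 2×4096 + 4×64 + 2×8 + 5 = 8469 (decimal)
Convert 0b110 (binary) → 4 + 2 = 6 (decimal)
Compute 8469 mod 6 = 3
3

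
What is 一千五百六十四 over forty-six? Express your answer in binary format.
Convert 一千五百六十四 (Chinese numeral) → 1×1000 + 5×100 + 6×10 + 4 = 1564 (decimal)
Convert forty-six (English words) → 46 (decimal)
Compute 1564 ÷ 46 = 34
Convert 34 (decimal) → 34 = 32 + 2 → 0b100010 (binary)
0b100010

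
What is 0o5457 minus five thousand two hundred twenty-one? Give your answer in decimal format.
Convert 0o5457 (octal) → 5×512 + 4×64 + 5×8 + 7 = 2863 (decimal)
Convert five thousand two hundred twenty-one (English words) → 5×1000 + 2×100 + 21 = 5221 (decimal)
Compute 2863 - 5221 = -2358
-2358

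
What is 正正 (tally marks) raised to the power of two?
Convert 正正 (tally marks) → 5 + 5 = 10 (decimal)
Convert two (English words) → 2 (decimal)
Compute 10 ^ 2 = 100
100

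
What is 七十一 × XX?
Convert 七十一 (Chinese numeral) → 7×10 + 1 = 71 (decimal)
Convert XX (Roman numeral) → 10 + 10 = 20 (decimal)
Compute 71 × 20 = 1420
1420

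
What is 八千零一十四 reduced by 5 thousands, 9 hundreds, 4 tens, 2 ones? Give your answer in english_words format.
Convert 八千零一十四 (Chinese numeral) → 8×1000 + 1×10 + 4 = 8014 (decimal)
Convert 5 thousands, 9 hundreds, 4 tens, 2 ones (place-value notation) → 5×1000 + 9×100 + 4×10 + 2 = 5942 (decimal)
Compute 8014 - 5942 = 2072
Convert 2072 (decimal) → 2072 = 2×1000 + 72 → two thousand seventy-two (English words)
two thousand seventy-two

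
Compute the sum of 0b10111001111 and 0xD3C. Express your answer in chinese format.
Convert 0b10111001111 (binary) → 1024 + 256 + 128 + 64 + 8 + 4 + 2 + 1 = 1487 (decimal)
Convert 0xD3C (hexadecimal) → 13×256 + 3×16 + 12 = 3388 (decimal)
Compute 1487 + 3388 = 4875
Convert 4875 (decimal) → 4875 = 4×1000 + 8×100 + 7×10 + 5 → 四千八百七十五 (Chinese numeral)
四千八百七十五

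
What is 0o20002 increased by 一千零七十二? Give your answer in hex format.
Convert 0o20002 (octal) → 2×4096 + 2 = 8194 (decimal)
Convert 一千零七十二 (Chinese numeral) → 1×1000 + 7×10 + 2 = 1072 (decimal)
Compute 8194 + 1072 = 9266
Convert 9266 (decimal) → 9266 = 2×4096 + 4×256 + 3×16 + 2 → 0x2432 (hexadecimal)
0x2432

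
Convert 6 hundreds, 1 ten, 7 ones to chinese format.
Convert 6 hundreds, 1 ten, 7 ones (place-value notation) → 6×100 + 1×10 + 7 = 617 (decimal)
Convert 617 (decimal) → 617 = 6×100 + 1×10 + 7 → 六百一十七 (Chinese numeral)
六百一十七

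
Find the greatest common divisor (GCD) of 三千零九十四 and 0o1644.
Convert 三千零九十四 (Chinese numeral) → 3×1000 + 9×10 + 4 = 3094 (decimal)
Convert 0o1644 (octal) → 1×512 + 6×64 + 4×8 + 4 = 932 (decimal)
Compute gcd(3094, 932) = 2
2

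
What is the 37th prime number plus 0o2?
The 37th prime number = 157
Convert 0o2 (octal) → 2 (decimal)
Compute 157 + 2 = 159
159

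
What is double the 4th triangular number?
The 4th triangular number = 4×5/2 = 10
Compute 10 × 2 = 20
20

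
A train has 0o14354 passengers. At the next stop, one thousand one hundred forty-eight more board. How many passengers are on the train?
Convert 0o14354 (octal) → 1×4096 + 4×512 + 3×64 + 5×8 + 4 = 6380 (decimal)
Convert one thousand one hundred forty-eight (English words) → 1×1000 + 1×100 + 48 = 1148 (decimal)
Compute 6380 + 1148 = 7528
7528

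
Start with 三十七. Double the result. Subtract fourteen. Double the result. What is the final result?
Convert 三十七 (Chinese numeral) → 3×10 + 7 = 37 (decimal)
Start: 37
37 × 2 = 74
Convert fourteen (English words) → 14 (decimal)
74 - 14 = 60
60 × 2 = 120
120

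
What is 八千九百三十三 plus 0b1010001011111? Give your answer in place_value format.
Convert 八千九百三十三 (Chinese numeral) → 8×1000 + 9×100 + 3×10 + 3 = 8933 (decimal)
Convert 0b1010001011111 (binary) → 4096 + 1024 + 64 + 16 + 8 + 4 + 2 + 1 = 5215 (decimal)
Compute 8933 + 5215 = 14148
Convert 14148 (decimal) → 14148 = 14×1000 + 1×100 + 4×10 + 8 → 14 thousands, 1 hundred, 4 tens, 8 ones (place-value notation)
14 thousands, 1 hundred, 4 tens, 8 ones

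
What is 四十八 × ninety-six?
Convert 四十八 (Chinese numeral) → 4×10 + 8 = 48 (decimal)
Convert ninety-six (English words) → 96 (decimal)
Compute 48 × 96 = 4608
4608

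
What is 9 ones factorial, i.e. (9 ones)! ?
Convert 9 ones (place-value notation) → 9 (decimal)
Compute 9! = 362880
362880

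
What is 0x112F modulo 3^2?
Convert 0x112F (hexadecimal) → 1×4096 + 1×256 + 2×16 + 15 = 4399 (decimal)
Convert 3^2 (power) → 9 (decimal)
Compute 4399 mod 9 = 7
7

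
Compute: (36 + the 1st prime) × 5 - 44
Convert the 1st prime (prime index) → 2 (decimal)
Expression in decimal: (36 + 2) × 5 - 44
Parentheses first: 36 + 2 = 38
Multiply: 38 × 5 = 190
Subtract: 190 - 44 = 146
146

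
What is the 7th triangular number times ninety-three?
Convert the 7th triangular number (triangular index) → 7×8/2 = 28 (decimal)
Convert ninety-three (English words) → 93 (decimal)
Compute 28 × 93 = 2604
2604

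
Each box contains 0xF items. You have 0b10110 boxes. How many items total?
Convert 0xF (hexadecimal) → 15 (decimal)
Convert 0b10110 (binary) → 16 + 4 + 2 = 22 (decimal)
Compute 15 × 22 = 330
330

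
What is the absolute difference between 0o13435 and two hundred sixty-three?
Convert 0o13435 (octal) → 1×4096 + 3×512 + 4×64 + 3×8 + 5 = 5917 (decimal)
Convert two hundred sixty-three (English words) → 2×100 + 63 = 263 (decimal)
Compute |5917 - 263| = 5654
5654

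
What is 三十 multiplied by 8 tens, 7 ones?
Convert 三十 (Chinese numeral) → 3×10 = 30 (decimal)
Convert 8 tens, 7 ones (place-value notation) → 8×10 + 7 = 87 (decimal)
Compute 30 × 87 = 2610
2610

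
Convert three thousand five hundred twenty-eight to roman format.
Convert three thousand five hundred twenty-eight (English words) → 3×1000 + 5×100 + 28 = 3528 (decimal)
Convert 3528 (decimal) → 3528 = 1000 + 1000 + 1000 + 500 + 10 + 10 + 5 + 1 + 1 + 1 → MMMDXXVIII (Roman numeral)
MMMDXXVIII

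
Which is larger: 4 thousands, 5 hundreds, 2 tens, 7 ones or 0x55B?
Convert 4 thousands, 5 hundreds, 2 tens, 7 ones (place-value notation) → 4×1000 + 5×100 + 2×10 + 7 = 4527 (decimal)
Convert 0x55B (hexadecimal) → 5×256 + 5×16 + 11 = 1371 (decimal)
Compare 4527 vs 1371: larger = 4527
4527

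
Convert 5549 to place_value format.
Convert 5549 (decimal) → 5549 = 5×1000 + 5×100 + 4×10 + 9 → 5 thousands, 5 hundreds, 4 tens, 9 ones (place-value notation)
5 thousands, 5 hundreds, 4 tens, 9 ones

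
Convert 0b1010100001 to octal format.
Convert 0b1010100001 (binary) → 512 + 128 + 32 + 1 = 673 (decimal)
Convert 673 (decimal) → 673 = 1×512 + 2×64 + 4×8 + 1 → 0o1241 (octal)
0o1241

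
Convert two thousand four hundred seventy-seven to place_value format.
Convert two thousand four hundred seventy-seven (English words) → 2×1000 + 4×100 + 77 = 2477 (decimal)
Convert 2477 (decimal) → 2477 = 2×1000 + 4×100 + 7×10 + 7 → 2 thousands, 4 hundreds, 7 tens, 7 ones (place-value notation)
2 thousands, 4 hundreds, 7 tens, 7 ones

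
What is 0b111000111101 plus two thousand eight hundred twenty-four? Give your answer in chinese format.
Convert 0b111000111101 (binary) → 2048 + 1024 + 512 + 32 + 16 + 8 + 4 + 1 = 3645 (decimal)
Convert two thousand eight hundred twenty-four (English words) → 2×1000 + 8×100 + 24 = 2824 (decimal)
Compute 3645 + 2824 = 6469
Convert 6469 (decimal) → 6469 = 6×1000 + 4×100 + 6×10 + 9 → 六千四百六十九 (Chinese numeral)
六千四百六十九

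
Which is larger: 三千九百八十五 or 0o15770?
Convert 三千九百八十五 (Chinese numeral) → 3×1000 + 9×100 + 8×10 + 5 = 3985 (decimal)
Convert 0o15770 (octal) → 1×4096 + 5×512 + 7×64 + 7×8 = 7160 (decimal)
Compare 3985 vs 7160: larger = 7160
7160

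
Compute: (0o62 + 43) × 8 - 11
Convert 0o62 (octal) → 6×8 + 2 = 50 (decimal)
Expression in decimal: (50 + 43) × 8 - 11
Parentheses first: 50 + 43 = 93
Multiply: 93 × 8 = 744
Subtract: 744 - 11 = 733
733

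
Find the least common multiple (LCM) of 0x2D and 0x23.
Convert 0x2D (hexadecimal) → 2×16 + 13 = 45 (decimal)
Convert 0x23 (hexadecimal) → 2×16 + 3 = 35 (decimal)
Compute lcm(45, 35) = 315
315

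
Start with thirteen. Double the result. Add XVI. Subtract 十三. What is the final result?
Convert thirteen (English words) → 13 (decimal)
Start: 13
13 × 2 = 26
Convert XVI (Roman numeral) → 10 + 5 + 1 = 16 (decimal)
26 + 16 = 42
Convert 十三 (Chinese numeral) → 1×10 + 3 = 13 (decimal)
42 - 13 = 29
29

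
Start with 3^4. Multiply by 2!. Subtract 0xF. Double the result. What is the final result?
Convert 3^4 (power) → 81 (decimal)
Start: 81
Convert 2! (factorial) → 2 (decimal)
81 × 2 = 162
Convert 0xF (hexadecimal) → 15 (decimal)
162 - 15 = 147
147 × 2 = 294
294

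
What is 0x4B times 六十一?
Convert 0x4B (hexadecimal) → 4×16 + 11 = 75 (decimal)
Convert 六十一 (Chinese numeral) → 6×10 + 1 = 61 (decimal)
Compute 75 × 61 = 4575
4575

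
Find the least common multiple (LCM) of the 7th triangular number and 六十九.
Convert the 7th triangular number (triangular index) → 7×8/2 = 28 (decimal)
Convert 六十九 (Chinese numeral) → 6×10 + 9 = 69 (decimal)
Compute lcm(28, 69) = 1932
1932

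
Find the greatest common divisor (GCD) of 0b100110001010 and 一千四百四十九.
Convert 0b100110001010 (binary) → 2048 + 256 + 128 + 8 + 2 = 2442 (decimal)
Convert 一千四百四十九 (Chinese numeral) → 1×1000 + 4×100 + 4×10 + 9 = 1449 (decimal)
Compute gcd(2442, 1449) = 3
3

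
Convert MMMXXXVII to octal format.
Convert MMMXXXVII (Roman numeral) → 1000 + 1000 + 1000 + 10 + 10 + 10 + 5 + 1 + 1 = 3037 (decimal)
Convert 3037 (decimal) → 3037 = 5×512 + 7×64 + 3×8 + 5 → 0o5735 (octal)
0o5735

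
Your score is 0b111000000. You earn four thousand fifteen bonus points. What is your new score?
Convert 0b111000000 (binary) → 256 + 128 + 64 = 448 (decimal)
Convert four thousand fifteen (English words) → 4×1000 + 15 = 4015 (decimal)
Compute 448 + 4015 = 4463
4463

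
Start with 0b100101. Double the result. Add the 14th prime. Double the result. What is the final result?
Convert 0b100101 (binary) → 32 + 4 + 1 = 37 (decimal)
Start: 37
37 × 2 = 74
Convert the 14th prime (prime index) → 43 (decimal)
74 + 43 = 117
117 × 2 = 234
234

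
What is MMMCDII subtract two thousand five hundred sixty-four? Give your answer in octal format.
Convert MMMCDII (Roman numeral) → 1000 + 1000 + 1000 + 400 + 1 + 1 = 3402 (decimal)
Convert two thousand five hundred sixty-four (English words) → 2×1000 + 5×100 + 64 = 2564 (decimal)
Compute 3402 - 2564 = 838
Convert 838 (decimal) → 838 = 1×512 + 5×64 + 6 → 0o1506 (octal)
0o1506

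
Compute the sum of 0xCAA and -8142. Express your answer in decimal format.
Convert 0xCAA (hexadecimal) → 12×256 + 10×16 + 10 = 3242 (decimal)
Compute 3242 + -8142 = -4900
-4900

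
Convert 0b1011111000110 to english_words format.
Convert 0b1011111000110 (binary) → 4096 + 1024 + 512 + 256 + 128 + 64 + 4 + 2 = 6086 (decimal)
Convert 6086 (decimal) → 6086 = 6×1000 + 86 → six thousand eighty-six (English words)
six thousand eighty-six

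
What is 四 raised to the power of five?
Convert 四 (Chinese numeral) → 4 (decimal)
Convert five (English words) → 5 (decimal)
Compute 4 ^ 5 = 1024
1024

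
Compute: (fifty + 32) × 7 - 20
Convert fifty (English words) → 50 (decimal)
Expression in decimal: (50 + 32) × 7 - 20
Parentheses first: 50 + 32 = 82
Multiply: 82 × 7 = 574
Subtract: 574 - 20 = 554
554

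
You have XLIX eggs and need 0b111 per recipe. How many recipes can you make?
Convert XLIX (Roman numeral) → 40 + 9 = 49 (decimal)
Convert 0b111 (binary) → 4 + 2 + 1 = 7 (decimal)
Compute 49 ÷ 7 = 7
7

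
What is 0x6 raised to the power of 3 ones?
Convert 0x6 (hexadecimal) → 6 (decimal)
Convert 3 ones (place-value notation) → 3 (decimal)
Compute 6 ^ 3 = 216
216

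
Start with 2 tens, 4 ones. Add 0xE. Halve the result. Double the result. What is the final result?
Convert 2 tens, 4 ones (place-value notation) → 2×10 + 4 = 24 (decimal)
Start: 24
Convert 0xE (hexadecimal) → 14 (decimal)
24 + 14 = 38
38 ÷ 2 = 19
19 × 2 = 38
38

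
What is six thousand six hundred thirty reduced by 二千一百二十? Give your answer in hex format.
Convert six thousand six hundred thirty (English words) → 6×1000 + 6×100 + 30 = 6630 (decimal)
Convert 二千一百二十 (Chinese numeral) → 2×1000 + 1×100 + 2×10 = 2120 (decimal)
Compute 6630 - 2120 = 4510
Convert 4510 (decimal) → 4510 = 1×4096 + 1×256 + 9×16 + 14 → 0x119E (hexadecimal)
0x119E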